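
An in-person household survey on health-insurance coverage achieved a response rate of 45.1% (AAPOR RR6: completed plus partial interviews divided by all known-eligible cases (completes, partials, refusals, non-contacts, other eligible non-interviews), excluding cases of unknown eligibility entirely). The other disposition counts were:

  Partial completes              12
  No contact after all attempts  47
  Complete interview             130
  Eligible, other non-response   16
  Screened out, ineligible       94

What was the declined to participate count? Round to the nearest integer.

Numerator: 130 + 12 = 142
RR6 = 142 / D = 0.451
D = 142 / 0.451 = 314.9
Remaining denominator categories sum to 205
declined to participate = 314.9 − 205 ≈ 110

110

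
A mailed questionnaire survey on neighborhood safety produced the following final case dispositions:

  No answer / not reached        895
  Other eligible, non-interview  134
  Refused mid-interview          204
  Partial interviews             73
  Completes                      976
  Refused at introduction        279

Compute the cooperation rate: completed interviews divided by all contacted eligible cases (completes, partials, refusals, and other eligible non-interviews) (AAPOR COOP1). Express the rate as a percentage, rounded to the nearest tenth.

Refused = 279 + 204 = 483
Num: 976
Denominator: 976 + 73 + 483 + 134 = 1666
COOP1 = 976 / 1666 = 0.5858

58.6%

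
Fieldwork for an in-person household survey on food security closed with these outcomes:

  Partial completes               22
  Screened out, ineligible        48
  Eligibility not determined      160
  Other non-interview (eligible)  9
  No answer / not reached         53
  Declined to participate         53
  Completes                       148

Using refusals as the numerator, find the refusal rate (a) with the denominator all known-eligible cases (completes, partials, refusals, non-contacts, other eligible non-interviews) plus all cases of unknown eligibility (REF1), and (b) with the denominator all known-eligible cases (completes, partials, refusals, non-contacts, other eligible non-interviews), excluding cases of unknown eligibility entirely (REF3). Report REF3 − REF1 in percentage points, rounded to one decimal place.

Top → 53
Denominator → 148 + 22 + 53 + 53 + 9 + 160 = 445
REF1 = 53 / 445 = 0.1191
Denominator → 148 + 22 + 53 + 53 + 9 = 285
REF3 = 53 / 285 = 0.1860
Difference = 18.60 − 11.91 = 6.69 percentage points

6.7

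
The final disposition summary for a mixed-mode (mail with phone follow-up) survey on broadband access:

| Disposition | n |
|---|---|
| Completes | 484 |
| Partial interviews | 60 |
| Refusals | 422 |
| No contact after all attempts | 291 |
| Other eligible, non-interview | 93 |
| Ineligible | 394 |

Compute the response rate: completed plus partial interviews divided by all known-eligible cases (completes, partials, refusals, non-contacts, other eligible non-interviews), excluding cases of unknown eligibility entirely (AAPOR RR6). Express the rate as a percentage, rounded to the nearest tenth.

Num → 484 + 60 = 544
Base → 484 + 60 + 422 + 291 + 93 = 1350
RR6 = 544 / 1350 = 0.4030

40.3%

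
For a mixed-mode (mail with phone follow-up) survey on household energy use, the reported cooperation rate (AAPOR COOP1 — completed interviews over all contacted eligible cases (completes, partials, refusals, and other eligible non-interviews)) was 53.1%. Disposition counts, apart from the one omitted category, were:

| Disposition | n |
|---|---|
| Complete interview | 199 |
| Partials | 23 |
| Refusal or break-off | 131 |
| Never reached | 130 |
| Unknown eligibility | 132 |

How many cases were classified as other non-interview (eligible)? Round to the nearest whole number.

COOP1 = 199 / D = 0.531
D = 199 / 0.531 = 374.8
Other denominator terms total 353
other non-interview (eligible) = 374.8 − 353 ≈ 22

22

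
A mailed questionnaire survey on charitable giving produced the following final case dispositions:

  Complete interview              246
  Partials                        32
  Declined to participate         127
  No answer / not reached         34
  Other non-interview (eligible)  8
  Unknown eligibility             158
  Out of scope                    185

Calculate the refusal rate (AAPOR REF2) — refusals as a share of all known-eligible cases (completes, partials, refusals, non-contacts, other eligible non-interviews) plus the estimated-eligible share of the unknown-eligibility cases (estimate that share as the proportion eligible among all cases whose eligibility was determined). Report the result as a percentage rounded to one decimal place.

Numerator: 127
Eligible (known): 246 + 32 + 127 + 34 + 8 = 447
e = 447 / (447 + 185) = 447 / 632 = 0.7073
e × U: 0.7073 × 158 = 111.75
Denominator: 447 + 111.75 = 558.75
REF2 = 127 / 558.75 = 0.2273

22.7%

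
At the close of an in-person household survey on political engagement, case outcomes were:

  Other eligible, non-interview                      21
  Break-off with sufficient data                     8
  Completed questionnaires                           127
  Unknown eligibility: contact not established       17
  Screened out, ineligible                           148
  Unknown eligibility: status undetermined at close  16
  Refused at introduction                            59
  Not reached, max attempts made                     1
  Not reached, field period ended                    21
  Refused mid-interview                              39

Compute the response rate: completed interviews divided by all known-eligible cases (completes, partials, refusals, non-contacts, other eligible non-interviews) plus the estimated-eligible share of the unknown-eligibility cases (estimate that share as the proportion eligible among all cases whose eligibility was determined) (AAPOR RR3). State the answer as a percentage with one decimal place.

Refusals = 59 + 39 = 98
Never reached = 21 + 1 = 22
Undetermined eligibility = 17 + 16 = 33
Top: 127
Known eligible: 127 + 8 + 98 + 22 + 21 = 276
e = 276 / (276 + 148) = 276 / 424 = 0.6509
Eligible share of unknowns: 0.6509 × 33 = 21.48
Denominator: 276 + 21.48 = 297.48
RR3 = 127 / 297.48 = 0.4269

42.7%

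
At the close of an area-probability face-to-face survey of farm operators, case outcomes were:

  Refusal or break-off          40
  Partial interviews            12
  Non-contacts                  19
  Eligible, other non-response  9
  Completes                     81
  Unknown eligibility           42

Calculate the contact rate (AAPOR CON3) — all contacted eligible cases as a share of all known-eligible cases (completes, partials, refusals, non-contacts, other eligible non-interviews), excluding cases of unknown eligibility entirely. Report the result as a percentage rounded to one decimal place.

88.2%

Numerator: 81 + 12 + 40 + 9 = 142
Denom: 81 + 12 + 40 + 19 + 9 = 161
CON3 = 142 / 161 = 0.8820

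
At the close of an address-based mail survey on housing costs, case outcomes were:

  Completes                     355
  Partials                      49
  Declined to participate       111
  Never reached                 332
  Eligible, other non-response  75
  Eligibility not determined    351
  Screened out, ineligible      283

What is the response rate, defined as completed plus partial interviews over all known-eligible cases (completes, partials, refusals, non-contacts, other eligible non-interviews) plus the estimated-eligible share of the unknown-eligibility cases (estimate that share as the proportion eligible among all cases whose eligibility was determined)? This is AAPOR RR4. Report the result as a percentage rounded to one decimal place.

Numerator: 355 + 49 = 404
Determined eligible: 355 + 49 + 111 + 332 + 75 = 922
e = 922 / (922 + 283) = 922 / 1205 = 0.7651
Estimated eligible among unknowns: 0.7651 × 351 = 268.55
Base: 922 + 268.55 = 1190.55
RR4 = 404 / 1190.55 = 0.3393

33.9%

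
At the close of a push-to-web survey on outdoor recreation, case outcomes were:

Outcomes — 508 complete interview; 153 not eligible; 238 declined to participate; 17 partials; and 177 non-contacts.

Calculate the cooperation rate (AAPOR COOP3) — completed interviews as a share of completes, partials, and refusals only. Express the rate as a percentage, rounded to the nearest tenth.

Num → 508
Base → 508 + 17 + 238 = 763
COOP3 = 508 / 763 = 0.6658

66.6%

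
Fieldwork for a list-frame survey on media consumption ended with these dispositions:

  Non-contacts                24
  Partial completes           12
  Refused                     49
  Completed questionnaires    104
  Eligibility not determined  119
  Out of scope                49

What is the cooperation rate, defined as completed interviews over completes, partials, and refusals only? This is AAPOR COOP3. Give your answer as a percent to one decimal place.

Top = 104
Base = 104 + 12 + 49 = 165
COOP3 = 104 / 165 = 0.6303

63.0%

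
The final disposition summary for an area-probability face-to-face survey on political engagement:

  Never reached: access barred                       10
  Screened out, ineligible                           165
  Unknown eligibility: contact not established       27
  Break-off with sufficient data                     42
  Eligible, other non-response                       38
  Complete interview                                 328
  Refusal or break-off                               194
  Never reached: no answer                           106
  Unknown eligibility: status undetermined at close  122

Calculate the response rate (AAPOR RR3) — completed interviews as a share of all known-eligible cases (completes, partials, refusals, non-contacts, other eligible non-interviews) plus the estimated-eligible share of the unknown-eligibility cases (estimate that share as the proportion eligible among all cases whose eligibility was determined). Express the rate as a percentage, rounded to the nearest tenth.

39.1%

No answer / not reached = 106 + 10 = 116
Unknown if eligible = 27 + 122 = 149
Top = 328
Eligible (known) = 328 + 42 + 194 + 116 + 38 = 718
e = 718 / (718 + 165) = 718 / 883 = 0.8131
e × U = 0.8131 × 149 = 121.15
Denom = 718 + 121.15 = 839.15
RR3 = 328 / 839.15 = 0.3909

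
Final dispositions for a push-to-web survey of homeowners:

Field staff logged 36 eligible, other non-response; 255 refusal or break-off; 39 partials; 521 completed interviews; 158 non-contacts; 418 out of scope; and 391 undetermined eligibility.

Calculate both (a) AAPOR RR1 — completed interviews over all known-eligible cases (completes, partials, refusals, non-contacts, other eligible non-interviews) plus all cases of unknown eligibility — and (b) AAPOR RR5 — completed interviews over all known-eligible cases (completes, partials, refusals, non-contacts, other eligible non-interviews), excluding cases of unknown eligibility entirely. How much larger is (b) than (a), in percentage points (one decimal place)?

Num → 521
Denominator → 521 + 39 + 255 + 158 + 36 + 391 = 1400
RR1 = 521 / 1400 = 0.3721
Denominator → 521 + 39 + 255 + 158 + 36 = 1009
RR5 = 521 / 1009 = 0.5164
Difference = 51.64 − 37.21 = 14.43 percentage points

14.4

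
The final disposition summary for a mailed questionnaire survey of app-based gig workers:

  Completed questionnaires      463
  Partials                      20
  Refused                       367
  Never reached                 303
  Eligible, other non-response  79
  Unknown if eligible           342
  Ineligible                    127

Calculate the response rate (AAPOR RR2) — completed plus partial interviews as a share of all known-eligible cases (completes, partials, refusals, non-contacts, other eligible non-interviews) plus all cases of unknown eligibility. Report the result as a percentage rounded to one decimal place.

30.7%

Top: 463 + 20 = 483
Base: 463 + 20 + 367 + 303 + 79 + 342 = 1574
RR2 = 483 / 1574 = 0.3069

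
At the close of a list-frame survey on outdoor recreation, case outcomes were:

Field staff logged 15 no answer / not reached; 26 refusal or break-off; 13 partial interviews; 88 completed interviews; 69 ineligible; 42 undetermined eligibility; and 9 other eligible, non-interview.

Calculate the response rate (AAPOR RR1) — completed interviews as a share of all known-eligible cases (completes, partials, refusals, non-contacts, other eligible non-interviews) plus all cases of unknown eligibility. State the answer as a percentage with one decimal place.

Num: 88
Base: 88 + 13 + 26 + 15 + 9 + 42 = 193
RR1 = 88 / 193 = 0.4560

45.6%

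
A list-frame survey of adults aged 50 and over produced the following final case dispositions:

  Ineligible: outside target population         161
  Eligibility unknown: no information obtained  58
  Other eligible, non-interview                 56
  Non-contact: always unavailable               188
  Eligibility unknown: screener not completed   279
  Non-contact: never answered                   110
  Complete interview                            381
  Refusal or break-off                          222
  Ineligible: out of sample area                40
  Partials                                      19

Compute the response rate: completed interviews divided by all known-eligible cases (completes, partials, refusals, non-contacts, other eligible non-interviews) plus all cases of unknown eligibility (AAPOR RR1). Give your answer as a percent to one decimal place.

29.0%

Non-contacts = 110 + 188 = 298
Eligibility not determined = 279 + 58 = 337
Ineligible = 161 + 40 = 201
Num = 381
Denom = 381 + 19 + 222 + 298 + 56 + 337 = 1313
RR1 = 381 / 1313 = 0.2902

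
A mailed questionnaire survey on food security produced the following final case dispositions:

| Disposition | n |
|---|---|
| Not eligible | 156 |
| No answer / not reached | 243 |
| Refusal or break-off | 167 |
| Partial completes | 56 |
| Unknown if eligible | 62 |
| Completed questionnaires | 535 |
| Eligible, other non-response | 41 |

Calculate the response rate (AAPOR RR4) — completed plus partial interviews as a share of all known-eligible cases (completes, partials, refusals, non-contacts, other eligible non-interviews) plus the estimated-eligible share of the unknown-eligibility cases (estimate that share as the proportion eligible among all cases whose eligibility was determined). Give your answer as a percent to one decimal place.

53.9%

Top = 535 + 56 = 591
Determined eligible = 535 + 56 + 167 + 243 + 41 = 1042
e = 1042 / (1042 + 156) = 1042 / 1198 = 0.8698
Estimated eligible among unknowns = 0.8698 × 62 = 53.93
Base = 1042 + 53.93 = 1095.93
RR4 = 591 / 1095.93 = 0.5393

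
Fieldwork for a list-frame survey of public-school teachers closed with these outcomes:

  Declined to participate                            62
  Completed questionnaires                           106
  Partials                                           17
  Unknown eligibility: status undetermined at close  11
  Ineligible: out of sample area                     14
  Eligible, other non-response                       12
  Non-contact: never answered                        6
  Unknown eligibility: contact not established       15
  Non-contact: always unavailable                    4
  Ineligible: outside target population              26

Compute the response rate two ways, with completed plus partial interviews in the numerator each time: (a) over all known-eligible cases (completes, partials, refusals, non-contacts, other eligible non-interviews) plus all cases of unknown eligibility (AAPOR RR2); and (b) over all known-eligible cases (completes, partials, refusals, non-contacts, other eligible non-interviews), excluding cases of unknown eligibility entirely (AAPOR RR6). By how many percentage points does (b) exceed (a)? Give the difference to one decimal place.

No answer / not reached = 6 + 4 = 10
Eligibility not determined = 15 + 11 = 26
Ineligible = 26 + 14 = 40
Top: 106 + 17 = 123
Denom: 106 + 17 + 62 + 10 + 12 + 26 = 233
RR2 = 123 / 233 = 0.5279
Denom: 106 + 17 + 62 + 10 + 12 = 207
RR6 = 123 / 207 = 0.5942
Difference = 59.42 − 52.79 = 6.63 percentage points

6.6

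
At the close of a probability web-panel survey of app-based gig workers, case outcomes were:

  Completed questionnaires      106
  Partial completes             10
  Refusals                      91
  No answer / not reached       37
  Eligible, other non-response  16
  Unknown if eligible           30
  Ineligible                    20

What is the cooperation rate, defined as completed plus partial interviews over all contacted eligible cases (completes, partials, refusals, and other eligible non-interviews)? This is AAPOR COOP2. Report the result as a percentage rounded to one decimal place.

52.0%

Num: 106 + 10 = 116
Denominator: 106 + 10 + 91 + 16 = 223
COOP2 = 116 / 223 = 0.5202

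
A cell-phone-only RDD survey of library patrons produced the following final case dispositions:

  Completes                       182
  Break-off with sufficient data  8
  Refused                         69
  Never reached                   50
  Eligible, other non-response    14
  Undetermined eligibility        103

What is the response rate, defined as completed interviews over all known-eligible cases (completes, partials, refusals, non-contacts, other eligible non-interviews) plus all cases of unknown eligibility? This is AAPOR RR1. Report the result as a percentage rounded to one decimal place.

Numerator → 182
Denom → 182 + 8 + 69 + 50 + 14 + 103 = 426
RR1 = 182 / 426 = 0.4272

42.7%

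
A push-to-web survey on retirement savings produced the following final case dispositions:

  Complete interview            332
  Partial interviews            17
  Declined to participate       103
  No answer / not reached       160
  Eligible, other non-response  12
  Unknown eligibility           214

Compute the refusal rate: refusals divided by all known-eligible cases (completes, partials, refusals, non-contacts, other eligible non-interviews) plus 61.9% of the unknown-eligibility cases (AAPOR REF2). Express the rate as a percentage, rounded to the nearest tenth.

13.6%

Top = 103
Eligible (known) = 332 + 17 + 103 + 160 + 12 = 624
Estimated eligible among unknowns = 0.6190 × 214 = 132.47
Base = 624 + 132.47 = 756.47
REF2 = 103 / 756.47 = 0.1362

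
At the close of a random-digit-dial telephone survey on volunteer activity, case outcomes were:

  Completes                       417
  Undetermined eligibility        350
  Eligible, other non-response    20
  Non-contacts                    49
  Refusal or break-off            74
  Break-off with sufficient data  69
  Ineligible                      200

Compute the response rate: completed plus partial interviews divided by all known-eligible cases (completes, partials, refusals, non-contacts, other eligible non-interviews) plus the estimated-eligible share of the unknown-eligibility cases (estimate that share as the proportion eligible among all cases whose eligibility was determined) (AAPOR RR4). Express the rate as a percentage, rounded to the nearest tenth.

Top → 417 + 69 = 486
Known eligible → 417 + 69 + 74 + 49 + 20 = 629
e = 629 / (629 + 200) = 629 / 829 = 0.7587
Eligible share of unknowns → 0.7587 × 350 = 265.55
Denominator → 629 + 265.55 = 894.55
RR4 = 486 / 894.55 = 0.5433

54.3%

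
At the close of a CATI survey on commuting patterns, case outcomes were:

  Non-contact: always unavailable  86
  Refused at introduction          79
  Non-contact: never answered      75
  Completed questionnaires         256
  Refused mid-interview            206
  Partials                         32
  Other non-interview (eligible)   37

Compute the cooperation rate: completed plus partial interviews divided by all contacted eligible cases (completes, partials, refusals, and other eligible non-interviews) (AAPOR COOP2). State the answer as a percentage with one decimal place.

Declined to participate = 79 + 206 = 285
Non-contacts = 75 + 86 = 161
Numerator = 256 + 32 = 288
Base = 256 + 32 + 285 + 37 = 610
COOP2 = 288 / 610 = 0.4721

47.2%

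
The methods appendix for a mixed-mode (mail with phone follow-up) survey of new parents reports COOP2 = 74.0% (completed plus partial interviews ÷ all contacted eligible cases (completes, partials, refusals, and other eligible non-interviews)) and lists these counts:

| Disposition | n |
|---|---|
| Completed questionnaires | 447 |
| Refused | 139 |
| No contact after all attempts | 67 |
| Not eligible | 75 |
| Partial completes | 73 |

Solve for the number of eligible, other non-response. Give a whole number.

Top: 447 + 73 = 520
COOP2 = 520 / D = 0.740
D = 520 / 0.740 = 702.7
Other denominator terms total 659
eligible, other non-response = 702.7 − 659 ≈ 44

44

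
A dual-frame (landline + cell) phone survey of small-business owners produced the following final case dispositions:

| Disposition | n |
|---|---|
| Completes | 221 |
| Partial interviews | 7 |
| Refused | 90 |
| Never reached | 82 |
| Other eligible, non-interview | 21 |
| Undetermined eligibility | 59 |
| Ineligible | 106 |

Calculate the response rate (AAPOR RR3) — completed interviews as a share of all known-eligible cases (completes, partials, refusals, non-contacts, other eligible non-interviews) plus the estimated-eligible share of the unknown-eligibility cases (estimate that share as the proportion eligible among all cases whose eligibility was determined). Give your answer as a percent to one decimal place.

Numerator → 221
Determined eligible → 221 + 7 + 90 + 82 + 21 = 421
e = 421 / (421 + 106) = 421 / 527 = 0.7989
Estimated eligible among unknowns → 0.7989 × 59 = 47.14
Denom → 421 + 47.14 = 468.14
RR3 = 221 / 468.14 = 0.4721

47.2%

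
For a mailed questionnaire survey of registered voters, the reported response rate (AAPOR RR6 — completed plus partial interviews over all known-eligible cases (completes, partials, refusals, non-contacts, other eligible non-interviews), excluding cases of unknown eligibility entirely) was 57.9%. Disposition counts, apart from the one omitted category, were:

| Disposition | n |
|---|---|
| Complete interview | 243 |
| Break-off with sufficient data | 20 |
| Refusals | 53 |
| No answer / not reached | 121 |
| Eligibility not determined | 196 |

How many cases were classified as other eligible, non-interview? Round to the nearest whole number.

17

Top = 243 + 20 = 263
RR6 = 263 / D = 0.579
D = 263 / 0.579 = 454.2
Remaining denominator categories sum to 437
other eligible, non-interview = 454.2 − 437 ≈ 17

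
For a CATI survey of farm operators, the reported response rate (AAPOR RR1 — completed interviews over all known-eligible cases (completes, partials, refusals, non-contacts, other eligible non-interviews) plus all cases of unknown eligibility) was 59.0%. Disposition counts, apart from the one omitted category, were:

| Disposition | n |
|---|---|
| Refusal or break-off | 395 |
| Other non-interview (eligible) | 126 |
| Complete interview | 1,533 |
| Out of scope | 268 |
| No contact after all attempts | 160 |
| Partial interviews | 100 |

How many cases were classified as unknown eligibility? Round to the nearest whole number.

284

RR1 = 1533 / D = 0.590
D = 1533 / 0.590 = 2598.3
Other denominator terms total 2314
unknown eligibility = 2598.3 − 2314 ≈ 284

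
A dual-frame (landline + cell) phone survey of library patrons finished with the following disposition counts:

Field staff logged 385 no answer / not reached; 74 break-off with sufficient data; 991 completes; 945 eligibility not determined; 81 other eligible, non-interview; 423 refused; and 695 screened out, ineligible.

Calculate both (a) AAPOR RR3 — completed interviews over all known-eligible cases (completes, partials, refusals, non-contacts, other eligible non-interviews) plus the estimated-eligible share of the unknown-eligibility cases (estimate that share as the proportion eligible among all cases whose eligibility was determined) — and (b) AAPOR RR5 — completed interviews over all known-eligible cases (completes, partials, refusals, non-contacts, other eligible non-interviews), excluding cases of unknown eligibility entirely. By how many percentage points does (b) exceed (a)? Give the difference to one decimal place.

Numerator → 991
Eligible (known) → 991 + 74 + 423 + 385 + 81 = 1954
e = 1954 / (1954 + 695) = 1954 / 2649 = 0.7376
Estimated eligible among unknowns → 0.7376 × 945 = 697.03
Denominator → 1954 + 697.03 = 2651.03
RR3 = 991 / 2651.03 = 0.3738
Denominator → 991 + 74 + 423 + 385 + 81 = 1954
RR5 = 991 / 1954 = 0.5072
Difference = 50.72 − 37.38 = 13.34 percentage points

13.3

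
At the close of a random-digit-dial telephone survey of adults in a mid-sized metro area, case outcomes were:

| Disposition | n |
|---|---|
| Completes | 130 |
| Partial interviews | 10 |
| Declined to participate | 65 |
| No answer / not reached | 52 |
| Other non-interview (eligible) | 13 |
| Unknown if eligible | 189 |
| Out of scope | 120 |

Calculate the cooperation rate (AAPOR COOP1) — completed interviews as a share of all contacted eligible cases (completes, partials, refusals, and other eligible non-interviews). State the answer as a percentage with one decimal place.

Num: 130
Base: 130 + 10 + 65 + 13 = 218
COOP1 = 130 / 218 = 0.5963

59.6%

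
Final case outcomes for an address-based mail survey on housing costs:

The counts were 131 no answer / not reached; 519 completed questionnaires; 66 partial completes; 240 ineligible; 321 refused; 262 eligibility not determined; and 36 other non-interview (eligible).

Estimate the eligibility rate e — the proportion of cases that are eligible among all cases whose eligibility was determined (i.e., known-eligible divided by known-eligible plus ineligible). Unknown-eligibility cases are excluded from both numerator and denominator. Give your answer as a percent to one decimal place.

81.7%

Known eligible → 519 + 66 + 321 + 131 + 36 = 1073
e = 1073 / (1073 + 240) = 1073 / 1313 = 0.8172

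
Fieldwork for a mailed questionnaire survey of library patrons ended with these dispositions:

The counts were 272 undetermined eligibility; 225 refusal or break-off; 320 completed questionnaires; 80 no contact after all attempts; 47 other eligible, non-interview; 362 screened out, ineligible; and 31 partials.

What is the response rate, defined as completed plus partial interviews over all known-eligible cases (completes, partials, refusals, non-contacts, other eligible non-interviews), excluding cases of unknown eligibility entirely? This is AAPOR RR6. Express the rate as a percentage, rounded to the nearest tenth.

Num: 320 + 31 = 351
Denom: 320 + 31 + 225 + 80 + 47 = 703
RR6 = 351 / 703 = 0.4993

49.9%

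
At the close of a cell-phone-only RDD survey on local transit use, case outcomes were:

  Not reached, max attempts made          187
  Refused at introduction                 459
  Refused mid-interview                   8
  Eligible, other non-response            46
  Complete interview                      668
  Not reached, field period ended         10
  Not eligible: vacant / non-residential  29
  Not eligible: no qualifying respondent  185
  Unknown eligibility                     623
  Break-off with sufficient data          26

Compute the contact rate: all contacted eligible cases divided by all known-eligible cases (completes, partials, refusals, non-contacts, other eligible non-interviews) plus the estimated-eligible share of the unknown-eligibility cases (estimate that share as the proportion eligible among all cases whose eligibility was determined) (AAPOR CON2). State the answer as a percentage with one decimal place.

62.1%

Refused = 459 + 8 = 467
No answer / not reached = 10 + 187 = 197
Ineligible = 185 + 29 = 214
Top → 668 + 26 + 467 + 46 = 1207
Eligible (known) → 668 + 26 + 467 + 197 + 46 = 1404
e = 1404 / (1404 + 214) = 1404 / 1618 = 0.8677
Eligible share of unknowns → 0.8677 × 623 = 540.58
Base → 1404 + 540.58 = 1944.58
CON2 = 1207 / 1944.58 = 0.6207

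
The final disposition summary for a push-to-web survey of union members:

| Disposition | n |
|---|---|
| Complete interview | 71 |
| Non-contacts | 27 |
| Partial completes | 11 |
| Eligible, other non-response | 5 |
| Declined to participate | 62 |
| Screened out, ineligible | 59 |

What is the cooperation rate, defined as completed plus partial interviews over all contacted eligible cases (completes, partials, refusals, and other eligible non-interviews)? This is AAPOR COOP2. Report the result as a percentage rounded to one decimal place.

Top: 71 + 11 = 82
Base: 71 + 11 + 62 + 5 = 149
COOP2 = 82 / 149 = 0.5503

55.0%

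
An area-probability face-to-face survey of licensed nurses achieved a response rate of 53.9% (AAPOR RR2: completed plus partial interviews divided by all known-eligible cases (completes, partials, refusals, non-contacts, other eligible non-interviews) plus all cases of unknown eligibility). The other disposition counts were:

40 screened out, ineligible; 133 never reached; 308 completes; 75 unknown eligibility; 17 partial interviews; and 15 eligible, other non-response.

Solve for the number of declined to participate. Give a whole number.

Top: 308 + 17 = 325
RR2 = 325 / D = 0.539
D = 325 / 0.539 = 603.0
Rest of base = 548
declined to participate = 603.0 − 548 ≈ 55

55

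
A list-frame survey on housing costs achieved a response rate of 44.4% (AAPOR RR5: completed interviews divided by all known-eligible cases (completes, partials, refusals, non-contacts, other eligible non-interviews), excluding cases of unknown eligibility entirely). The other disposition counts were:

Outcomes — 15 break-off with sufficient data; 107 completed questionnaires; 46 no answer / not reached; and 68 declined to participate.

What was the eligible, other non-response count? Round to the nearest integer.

RR5 = 107 / D = 0.444
D = 107 / 0.444 = 241.0
Remaining denominator categories sum to 236
eligible, other non-response = 241.0 − 236 ≈ 5

5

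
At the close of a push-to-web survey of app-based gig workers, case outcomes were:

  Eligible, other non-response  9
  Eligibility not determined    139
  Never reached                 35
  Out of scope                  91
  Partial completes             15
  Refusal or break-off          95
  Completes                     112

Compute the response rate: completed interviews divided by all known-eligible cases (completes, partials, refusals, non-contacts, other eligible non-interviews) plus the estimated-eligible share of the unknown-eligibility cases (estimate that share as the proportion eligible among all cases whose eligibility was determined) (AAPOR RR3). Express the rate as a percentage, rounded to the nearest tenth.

30.3%

Top → 112
Known eligible → 112 + 15 + 95 + 35 + 9 = 266
e = 266 / (266 + 91) = 266 / 357 = 0.7451
e × U → 0.7451 × 139 = 103.57
Denom → 266 + 103.57 = 369.57
RR3 = 112 / 369.57 = 0.3031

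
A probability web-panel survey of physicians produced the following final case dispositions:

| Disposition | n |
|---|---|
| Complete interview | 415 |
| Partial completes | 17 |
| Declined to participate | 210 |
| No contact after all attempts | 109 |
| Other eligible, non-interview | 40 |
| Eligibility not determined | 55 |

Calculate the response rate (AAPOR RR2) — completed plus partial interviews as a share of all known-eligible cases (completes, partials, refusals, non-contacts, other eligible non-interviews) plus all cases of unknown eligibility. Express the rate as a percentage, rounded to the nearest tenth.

Num = 415 + 17 = 432
Base = 415 + 17 + 210 + 109 + 40 + 55 = 846
RR2 = 432 / 846 = 0.5106

51.1%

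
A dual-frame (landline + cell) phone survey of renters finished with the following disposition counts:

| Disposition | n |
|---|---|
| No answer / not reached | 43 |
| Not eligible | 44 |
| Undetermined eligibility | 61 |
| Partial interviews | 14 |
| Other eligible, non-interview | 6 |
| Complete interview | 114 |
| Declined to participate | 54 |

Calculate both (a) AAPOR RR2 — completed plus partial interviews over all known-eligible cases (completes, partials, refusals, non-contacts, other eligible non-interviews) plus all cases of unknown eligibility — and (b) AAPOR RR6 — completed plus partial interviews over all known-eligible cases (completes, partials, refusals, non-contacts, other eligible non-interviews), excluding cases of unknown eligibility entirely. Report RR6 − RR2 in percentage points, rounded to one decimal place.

Numerator: 114 + 14 = 128
Denominator: 114 + 14 + 54 + 43 + 6 + 61 = 292
RR2 = 128 / 292 = 0.4384
Denominator: 114 + 14 + 54 + 43 + 6 = 231
RR6 = 128 / 231 = 0.5541
Difference = 55.41 − 43.84 = 11.57 percentage points

11.6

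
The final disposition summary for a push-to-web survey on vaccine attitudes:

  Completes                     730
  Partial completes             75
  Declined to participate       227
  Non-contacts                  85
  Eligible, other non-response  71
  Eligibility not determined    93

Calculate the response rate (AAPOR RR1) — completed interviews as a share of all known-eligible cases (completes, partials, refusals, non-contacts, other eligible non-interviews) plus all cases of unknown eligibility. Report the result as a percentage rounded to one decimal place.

Top = 730
Base = 730 + 75 + 227 + 85 + 71 + 93 = 1281
RR1 = 730 / 1281 = 0.5699

57.0%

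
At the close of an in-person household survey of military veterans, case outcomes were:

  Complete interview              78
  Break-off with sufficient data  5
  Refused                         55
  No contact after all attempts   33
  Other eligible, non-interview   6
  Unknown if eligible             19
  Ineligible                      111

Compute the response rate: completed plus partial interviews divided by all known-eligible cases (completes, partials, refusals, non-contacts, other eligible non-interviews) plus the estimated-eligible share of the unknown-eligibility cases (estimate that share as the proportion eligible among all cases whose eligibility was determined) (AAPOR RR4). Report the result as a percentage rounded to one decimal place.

Num: 78 + 5 = 83
Known eligible: 78 + 5 + 55 + 33 + 6 = 177
e = 177 / (177 + 111) = 177 / 288 = 0.6146
e × U: 0.6146 × 19 = 11.68
Denominator: 177 + 11.68 = 188.68
RR4 = 83 / 188.68 = 0.4399

44.0%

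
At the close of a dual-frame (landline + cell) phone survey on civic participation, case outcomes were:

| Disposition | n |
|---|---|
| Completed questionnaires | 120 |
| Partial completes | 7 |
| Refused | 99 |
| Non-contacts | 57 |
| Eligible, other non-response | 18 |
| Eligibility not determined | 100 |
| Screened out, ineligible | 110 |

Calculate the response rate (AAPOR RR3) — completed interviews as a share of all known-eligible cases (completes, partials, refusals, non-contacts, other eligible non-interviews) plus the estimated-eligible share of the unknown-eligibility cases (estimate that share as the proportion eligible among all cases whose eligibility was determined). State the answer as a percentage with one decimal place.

Num: 120
Known eligible: 120 + 7 + 99 + 57 + 18 = 301
e = 301 / (301 + 110) = 301 / 411 = 0.7324
Estimated eligible among unknowns: 0.7324 × 100 = 73.24
Denominator: 301 + 73.24 = 374.24
RR3 = 120 / 374.24 = 0.3206

32.1%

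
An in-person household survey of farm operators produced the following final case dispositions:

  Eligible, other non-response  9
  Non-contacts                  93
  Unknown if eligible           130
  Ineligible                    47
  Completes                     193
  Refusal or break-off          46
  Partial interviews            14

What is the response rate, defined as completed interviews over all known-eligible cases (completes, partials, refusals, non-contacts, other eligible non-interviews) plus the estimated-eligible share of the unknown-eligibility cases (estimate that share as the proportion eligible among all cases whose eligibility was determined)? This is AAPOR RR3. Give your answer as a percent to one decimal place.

Numerator → 193
Eligible (known) → 193 + 14 + 46 + 93 + 9 = 355
e = 355 / (355 + 47) = 355 / 402 = 0.8831
Estimated eligible among unknowns → 0.8831 × 130 = 114.80
Denom → 355 + 114.80 = 469.80
RR3 = 193 / 469.80 = 0.4108

41.1%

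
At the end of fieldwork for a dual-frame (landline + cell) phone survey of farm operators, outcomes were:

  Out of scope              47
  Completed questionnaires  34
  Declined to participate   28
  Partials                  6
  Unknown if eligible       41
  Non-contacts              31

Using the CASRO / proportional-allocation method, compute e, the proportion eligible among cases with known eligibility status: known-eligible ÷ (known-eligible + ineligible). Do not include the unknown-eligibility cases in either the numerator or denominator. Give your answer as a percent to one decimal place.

Eligible (known) = 34 + 6 + 28 + 31 = 99
e = 99 / (99 + 47) = 99 / 146 = 0.6781

67.8%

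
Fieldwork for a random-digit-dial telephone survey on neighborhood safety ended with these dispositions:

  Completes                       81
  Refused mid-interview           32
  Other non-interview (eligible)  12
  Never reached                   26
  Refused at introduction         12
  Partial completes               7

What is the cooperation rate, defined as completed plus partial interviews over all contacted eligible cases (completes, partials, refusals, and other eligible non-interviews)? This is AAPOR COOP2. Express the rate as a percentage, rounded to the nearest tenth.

Declined to participate = 12 + 32 = 44
Numerator = 81 + 7 = 88
Base = 81 + 7 + 44 + 12 = 144
COOP2 = 88 / 144 = 0.6111

61.1%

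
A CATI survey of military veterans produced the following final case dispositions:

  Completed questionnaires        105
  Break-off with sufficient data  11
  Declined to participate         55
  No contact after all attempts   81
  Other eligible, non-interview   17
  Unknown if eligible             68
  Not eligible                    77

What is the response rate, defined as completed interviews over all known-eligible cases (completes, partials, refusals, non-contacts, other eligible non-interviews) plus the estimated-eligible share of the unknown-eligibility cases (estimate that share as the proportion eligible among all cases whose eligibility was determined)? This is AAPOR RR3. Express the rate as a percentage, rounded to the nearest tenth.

Numerator = 105
Eligible (known) = 105 + 11 + 55 + 81 + 17 = 269
e = 269 / (269 + 77) = 269 / 346 = 0.7775
e × U = 0.7775 × 68 = 52.87
Denom = 269 + 52.87 = 321.87
RR3 = 105 / 321.87 = 0.3262

32.6%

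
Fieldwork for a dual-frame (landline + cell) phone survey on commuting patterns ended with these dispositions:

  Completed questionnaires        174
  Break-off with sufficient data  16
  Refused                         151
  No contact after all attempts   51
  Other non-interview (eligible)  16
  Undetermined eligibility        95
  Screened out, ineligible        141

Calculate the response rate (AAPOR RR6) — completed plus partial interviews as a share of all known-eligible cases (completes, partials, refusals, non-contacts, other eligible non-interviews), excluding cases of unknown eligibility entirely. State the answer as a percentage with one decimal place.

Num: 174 + 16 = 190
Denom: 174 + 16 + 151 + 51 + 16 = 408
RR6 = 190 / 408 = 0.4657

46.6%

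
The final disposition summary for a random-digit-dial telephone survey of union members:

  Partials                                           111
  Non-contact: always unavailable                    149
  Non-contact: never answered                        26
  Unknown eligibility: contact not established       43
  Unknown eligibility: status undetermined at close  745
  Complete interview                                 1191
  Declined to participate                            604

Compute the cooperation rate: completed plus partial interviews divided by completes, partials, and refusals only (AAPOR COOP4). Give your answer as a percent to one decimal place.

No contact after all attempts = 26 + 149 = 175
Unknown if eligible = 43 + 745 = 788
Numerator = 1191 + 111 = 1302
Base = 1191 + 111 + 604 = 1906
COOP4 = 1302 / 1906 = 0.6831

68.3%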